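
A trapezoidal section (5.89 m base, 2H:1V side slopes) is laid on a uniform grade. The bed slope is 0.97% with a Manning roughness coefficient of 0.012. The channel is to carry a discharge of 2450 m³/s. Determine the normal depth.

y_n = 6.65 m

Manning's equation rearranged: A R^(2/3) = nQ / (1·√S) = 0.012 × 2450 / (√0.0097) = 298.5.
Trying y = 7.25 m: A R^(2/3) = 363.7 — over.
Trying y = 4.55 m: A R^(2/3) = 128.9 — short.
Trying y = 6.65 m: A R^(2/3) = 298.7 — close enough.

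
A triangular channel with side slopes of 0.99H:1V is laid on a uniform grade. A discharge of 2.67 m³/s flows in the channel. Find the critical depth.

At critical depth, Q² T / (g A³) = 1, i.e. A³/T = Q²/g = 2.67²/9.81 = 0.7267.
Trying y = 1.25 m: A³/T = 1.496 — over.
Trying y = 0.803 m: A³/T = 0.1636 — short.
Trying y = 1.08 m: A³/T = 0.72 — matches.

y_c = 1.08 m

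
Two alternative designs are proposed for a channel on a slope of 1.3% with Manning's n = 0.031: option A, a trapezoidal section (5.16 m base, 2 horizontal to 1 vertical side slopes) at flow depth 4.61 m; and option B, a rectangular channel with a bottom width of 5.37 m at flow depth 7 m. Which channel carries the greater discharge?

channel A

Channel A: With bottom width b = 5.16 m and side slope z = 2: A = (b + zy)y = (5.16 + 2×4.61)×4.61 = 66.29 m²; P = b + 2y√(1+z²) = 5.16 + 2×4.61×2.236 = 25.78 m. Hydraulic radius R = A/P = 66.29/25.78 = 2.572 m. Q_A = (1/0.031)·66.29·2.572^(2/3)·√0.013 = 457.7 m³/s.
Channel B: Flow area A = b·y = 5.37 × 7 = 37.59 m². Wetted perimeter P = b + 2y = 5.37 + 2×7 = 19.37 m. Hydraulic radius R = A/P = 37.59/19.37 = 1.941 m. Q_B = (1/0.031)·37.59·1.941^(2/3)·√0.013 = 215.1 m³/s.
Q_A = 457.7 m³/s vs Q_B = 215.1 m³/s, so channel A carries more.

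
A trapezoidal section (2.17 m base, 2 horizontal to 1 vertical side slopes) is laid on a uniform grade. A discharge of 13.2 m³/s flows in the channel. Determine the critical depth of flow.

y_c = 1.11 m

At critical depth, Q² T / (g A³) = 1, i.e. A³/T = Q²/g = 13.2²/9.81 = 17.76.
Try y = 1.36 m: A³/T = 38.65 — over.
Try y = 1.11 m: A³/T = 17.5 — ≈ 17.76.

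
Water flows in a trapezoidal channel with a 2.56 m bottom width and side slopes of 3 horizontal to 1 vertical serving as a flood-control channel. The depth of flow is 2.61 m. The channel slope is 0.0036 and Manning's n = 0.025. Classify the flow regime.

subcritical

With bottom width b = 2.56 m and side slope z = 3: A = (b + zy)y = (2.56 + 3×2.61)×2.61 = 27.12 m²; P = b + 2y√(1+z²) = 2.56 + 2×2.61×3.162 = 19.07 m.
Hydraulic radius R = A/P = 27.12/19.07 = 1.422 m.
V = (1/n) R^(2/3) √S = (1/0.025) × 1.422^(2/3) × √0.0036 = 3.035 m/s. Hydraulic depth D_h = A/T = 27.12/18.22 = 1.488 m.
Froude number Fr = V/√(g·D_h) = 3.035/√(9.81×1.488) = 0.794, which is less than 1, so the flow is subcritical.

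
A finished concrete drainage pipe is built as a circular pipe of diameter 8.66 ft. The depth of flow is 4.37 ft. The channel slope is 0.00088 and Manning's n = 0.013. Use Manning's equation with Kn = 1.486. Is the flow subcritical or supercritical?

For a circular section of diameter D = 8.66 ft at depth y = 4.37 ft, the central angle is θ = 2 arccos(1 − 2y/D) = 3.16 rad. Then A = (D²/8)(θ − sin θ) = 29.8 ft² and P = Dθ/2 = 13.68 ft.
Hydraulic radius R = A/P = 29.8/13.68 = 2.178 ft.
V = (1.486/n) R^(2/3) √S = (1.486/0.013) × 2.178^(2/3) × √0.00088 = 5.697 ft/s. Hydraulic depth D_h = A/T = 29.8/8.66 = 3.441 ft.
Froude number Fr = V/√(g·D_h) = 5.697/√(32.2×3.441) = 0.541, which is less than 1, so the flow is subcritical.

subcritical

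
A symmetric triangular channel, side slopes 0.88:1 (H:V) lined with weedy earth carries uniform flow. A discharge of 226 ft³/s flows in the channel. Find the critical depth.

y_c = 5.28 ft

At critical depth, Q² T / (g A³) = 1, i.e. A³/T = Q²/g = 226²/32.2 = 1586.
Trying y = 4.12 ft: A³/T = 459.6 — too small.
Trying y = 5.78 ft: A³/T = 2498 — too large.
Trying y = 5.28 ft: A³/T = 1589 — ≈ 1586.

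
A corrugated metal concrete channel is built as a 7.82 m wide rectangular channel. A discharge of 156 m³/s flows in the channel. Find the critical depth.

y_c = 3.44 m

For a rectangular channel, critical depth y_c = (q²/g)^(1/3) where q = Q/b = 156/7.82 = 19.95 m²/s.
So y_c = (19.95²/9.81)^(1/3) = 3.44 m.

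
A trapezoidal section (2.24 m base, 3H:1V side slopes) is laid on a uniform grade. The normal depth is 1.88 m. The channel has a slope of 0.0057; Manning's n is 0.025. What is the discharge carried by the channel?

Q = 46.2 m³/s

With bottom width b = 2.24 m and side slope z = 3: A = (b + zy)y = (2.24 + 3×1.88)×1.88 = 14.81 m²; P = b + 2y√(1+z²) = 2.24 + 2×1.88×3.162 = 14.13 m.
Hydraulic radius R = A/P = 14.81/14.13 = 1.048 m.
Manning's equation: Q = (1/n) A R^(2/3) S^(1/2) = (1/0.025) × 14.81 × 1.048^(2/3) × 0.0057^(1/2) = 46.2 m³/s.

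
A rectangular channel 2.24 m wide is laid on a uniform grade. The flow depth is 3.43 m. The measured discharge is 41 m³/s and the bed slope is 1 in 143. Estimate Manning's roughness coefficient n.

n = 0.014

Flow area A = b·y = 2.24 × 3.43 = 7.683 m². Wetted perimeter P = b + 2y = 2.24 + 2×3.43 = 9.1 m.
Hydraulic radius R = A/P = 7.683/9.1 = 0.8443 m.
Rearranging Manning's equation: n = (1/Q) A R^(2/3) S^(1/2) = (1/41) × 7.683 × 0.8443^(2/3) × √0.006993 = 0.014.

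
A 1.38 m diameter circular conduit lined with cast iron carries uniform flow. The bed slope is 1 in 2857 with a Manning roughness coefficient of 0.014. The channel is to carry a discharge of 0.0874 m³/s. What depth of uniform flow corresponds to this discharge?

y_n = 0.278 m

Manning's equation rearranged: A R^(2/3) = nQ / (1·√S) = 0.014 × 0.0874 / (√0.00035) = 0.0654.
Try y = 0.344 m: A R^(2/3) = 0.1002 — over.
Try y = 0.192 m: A R^(2/3) = 0.03061 — short.
Try y = 0.278 m: A R^(2/3) = 0.06538 — close enough.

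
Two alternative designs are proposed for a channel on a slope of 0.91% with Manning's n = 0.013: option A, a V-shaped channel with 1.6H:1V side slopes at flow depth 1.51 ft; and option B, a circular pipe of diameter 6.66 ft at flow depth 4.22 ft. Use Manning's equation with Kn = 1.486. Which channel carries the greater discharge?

channel B

Channel A: For a triangular section with side slope z = 1.6: A = zy² = 1.6×1.51² = 3.648 ft²; P = 2y√(1+z²) = 2×1.51×1.887 = 5.698 ft. Hydraulic radius R = A/P = 3.648/5.698 = 0.6402 ft. Q_A = (1.486/0.013)·3.648·0.6402^(2/3)·√0.0091 = 29.55 ft³/s.
Channel B: For a circular section of diameter D = 6.66 ft at depth y = 4.22 ft, the central angle is θ = 2 arccos(1 − 2y/D) = 3.683 rad. Then A = (D²/8)(θ − sin θ) = 23.27 ft² and P = Dθ/2 = 12.26 ft. Hydraulic radius R = A/P = 23.27/12.26 = 1.898 ft. Q_B = (1.486/0.013)·23.27·1.898^(2/3)·√0.0091 = 389 ft³/s.
Q_A = 29.55 ft³/s vs Q_B = 389 ft³/s, so channel B carries more.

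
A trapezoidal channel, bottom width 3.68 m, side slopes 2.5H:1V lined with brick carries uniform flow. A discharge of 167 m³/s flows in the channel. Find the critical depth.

y_c = 3.25 m

At critical depth, Q² T / (g A³) = 1, i.e. A³/T = Q²/g = 167²/9.81 = 2843.
Try y = 3.83 m: A³/T = 5731 — over.
Try y = 2.93 m: A³/T = 1829 — short.
Try y = 3.25 m: A³/T = 2834 — close enough.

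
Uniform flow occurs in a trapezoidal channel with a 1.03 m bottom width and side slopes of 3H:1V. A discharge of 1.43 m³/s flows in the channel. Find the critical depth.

At critical depth, Q² T / (g A³) = 1, i.e. A³/T = Q²/g = 1.43²/9.81 = 0.2085.
At y = 0.487 m: A³/T = 0.4517 — over.
At y = 0.314 m: A³/T = 0.08147 — short.
At y = 0.401 m: A³/T = 0.209 — matches.

y_c = 0.401 m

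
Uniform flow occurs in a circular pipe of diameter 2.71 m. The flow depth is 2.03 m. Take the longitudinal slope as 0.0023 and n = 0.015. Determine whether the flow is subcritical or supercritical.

subcritical

For a circular section of diameter D = 2.71 m at depth y = 2.03 m, the central angle is θ = 2 arccos(1 − 2y/D) = 4.185 rad. Then A = (D²/8)(θ − sin θ) = 4.635 m² and P = Dθ/2 = 5.67 m.
Hydraulic radius R = A/P = 4.635/5.67 = 0.8174 m.
V = (1/n) R^(2/3) √S = (1/0.015) × 0.8174^(2/3) × √0.0023 = 2.795 m/s. Hydraulic depth D_h = A/T = 4.635/2.35 = 1.972 m.
Froude number Fr = V/√(g·D_h) = 2.795/√(9.81×1.972) = 0.635, which is less than 1, so the flow is subcritical.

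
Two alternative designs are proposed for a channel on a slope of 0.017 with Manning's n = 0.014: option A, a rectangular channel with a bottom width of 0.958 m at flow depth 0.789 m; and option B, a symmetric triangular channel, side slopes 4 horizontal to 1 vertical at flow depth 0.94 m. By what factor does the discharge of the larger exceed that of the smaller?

6.21

Channel A: Flow area A = b·y = 0.958 × 0.789 = 0.7559 m². Wetted perimeter P = b + 2y = 0.958 + 2×0.789 = 2.536 m. Hydraulic radius R = A/P = 0.7559/2.536 = 0.2981 m. Q_A = (1/0.014)·0.7559·0.2981^(2/3)·√0.017 = 3.141 m³/s.
Channel B: For a triangular section with side slope z = 4: A = zy² = 4×0.94² = 3.534 m²; P = 2y√(1+z²) = 2×0.94×4.123 = 7.751 m. Hydraulic radius R = A/P = 3.534/7.751 = 0.456 m. Q_B = (1/0.014)·3.534·0.456^(2/3)·√0.017 = 19.5 m³/s.
The larger discharge is 19.5 m³/s and the smaller is 3.141 m³/s; the ratio is 6.21.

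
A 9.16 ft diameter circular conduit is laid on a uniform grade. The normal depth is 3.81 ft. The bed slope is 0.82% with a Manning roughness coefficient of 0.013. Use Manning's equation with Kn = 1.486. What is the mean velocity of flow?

For a circular section of diameter D = 9.16 ft at depth y = 3.81 ft, the central angle is θ = 2 arccos(1 − 2y/D) = 2.804 rad. Then A = (D²/8)(θ − sin θ) = 25.93 ft² and P = Dθ/2 = 12.84 ft.
Hydraulic radius R = A/P = 25.93/12.84 = 2.019 ft.
From Manning's equation, V = (1.486/n) R^(2/3) S^(1/2) = (1.486/0.013) × 2.019^(2/3) × 0.0082^(1/2) = 16.5 ft/s.

V = 16.5 ft/s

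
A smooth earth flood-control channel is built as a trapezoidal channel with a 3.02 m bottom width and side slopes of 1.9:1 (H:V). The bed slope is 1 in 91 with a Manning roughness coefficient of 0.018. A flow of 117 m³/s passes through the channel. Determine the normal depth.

Manning's equation rearranged: A R^(2/3) = nQ / (1·√S) = 0.018 × 117 / (√0.01099) = 20.09.
Try y = 2.7 m: A R^(2/3) = 28.91 — high.
Try y = 2.02 m: A R^(2/3) = 15.51 — low.
Try y = 2.28 m: A R^(2/3) = 20.05 — close enough.

y_n = 2.28 m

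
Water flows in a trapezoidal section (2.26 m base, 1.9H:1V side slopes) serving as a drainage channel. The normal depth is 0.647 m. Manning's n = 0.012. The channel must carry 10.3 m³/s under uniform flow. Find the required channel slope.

With bottom width b = 2.26 m and side slope z = 1.9: A = (b + zy)y = (2.26 + 1.9×0.647)×0.647 = 2.258 m²; P = b + 2y√(1+z²) = 2.26 + 2×0.647×2.147 = 5.038 m.
Hydraulic radius R = A/P = 2.258/5.038 = 0.4481 m.
From Manning's equation, S = [nQ / (1 A R^(2/3))]² = [0.012 × 10.3 / (1 × 2.258 × 0.4481^(2/3))]² = 0.00874.

S = 0.00874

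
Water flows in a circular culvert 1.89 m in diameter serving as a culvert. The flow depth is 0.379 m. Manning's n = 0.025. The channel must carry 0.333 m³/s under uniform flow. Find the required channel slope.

For a circular section of diameter D = 1.89 m at depth y = 0.379 m, the central angle is θ = 2 arccos(1 − 2y/D) = 1.857 rad. Then A = (D²/8)(θ − sin θ) = 0.401 m² and P = Dθ/2 = 1.755 m.
Hydraulic radius R = A/P = 0.401/1.755 = 0.2285 m.
From Manning's equation, S = [nQ / (1 A R^(2/3))]² = [0.025 × 0.333 / (1 × 0.401 × 0.2285^(2/3))]² = 0.00309.

S = 0.00309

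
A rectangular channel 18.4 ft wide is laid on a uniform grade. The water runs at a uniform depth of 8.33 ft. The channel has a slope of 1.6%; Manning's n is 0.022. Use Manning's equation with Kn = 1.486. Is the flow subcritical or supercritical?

supercritical

Flow area A = b·y = 18.4 × 8.33 = 153.3 ft². Wetted perimeter P = b + 2y = 18.4 + 2×8.33 = 35.06 ft.
Hydraulic radius R = A/P = 153.3/35.06 = 4.372 ft.
V = (1.486/n) R^(2/3) √S = (1.486/0.022) × 4.372^(2/3) × √0.016 = 22.84 ft/s. Hydraulic depth D_h = A/T = 153.3/18.4 = 8.33 ft.
Froude number Fr = V/√(g·D_h) = 22.84/√(32.2×8.33) = 1.39, which is greater than 1, so the flow is supercritical.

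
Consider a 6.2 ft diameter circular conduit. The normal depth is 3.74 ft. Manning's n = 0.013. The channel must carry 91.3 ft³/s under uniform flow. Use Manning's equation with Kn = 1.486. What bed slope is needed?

S = 0.00085

For a circular section of diameter D = 6.2 ft at depth y = 3.74 ft, the central angle is θ = 2 arccos(1 − 2y/D) = 3.557 rad. Then A = (D²/8)(θ − sin θ) = 19.03 ft² and P = Dθ/2 = 11.03 ft.
Hydraulic radius R = A/P = 19.03/11.03 = 1.726 ft.
From Manning's equation, S = [nQ / (1.486 A R^(2/3))]² = [0.013 × 91.3 / (1.486 × 19.03 × 1.726^(2/3))]² = 0.00085.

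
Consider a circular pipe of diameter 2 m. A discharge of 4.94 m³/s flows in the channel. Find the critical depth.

At critical depth, Q² T / (g A³) = 1, i.e. A³/T = Q²/g = 4.94²/9.81 = 2.488.
Trying y = 1.21 m: A³/T = 4.016 — over.
Trying y = 1.07 m: A³/T = 2.509 — ≈ 2.488.

y_c = 1.07 m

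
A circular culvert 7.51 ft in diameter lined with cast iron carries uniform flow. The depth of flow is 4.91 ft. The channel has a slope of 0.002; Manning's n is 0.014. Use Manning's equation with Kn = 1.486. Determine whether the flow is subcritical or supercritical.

For a circular section of diameter D = 7.51 ft at depth y = 4.91 ft, the central angle is θ = 2 arccos(1 − 2y/D) = 3.767 rad. Then A = (D²/8)(θ − sin θ) = 30.68 ft² and P = Dθ/2 = 14.14 ft.
Hydraulic radius R = A/P = 30.68/14.14 = 2.169 ft.
V = (1.486/n) R^(2/3) √S = (1.486/0.014) × 2.169^(2/3) × √0.002 = 7.954 ft/s. Hydraulic depth D_h = A/T = 30.68/7.146 = 4.294 ft.
Froude number Fr = V/√(g·D_h) = 7.954/√(32.2×4.294) = 0.676, which is less than 1, so the flow is subcritical.

subcritical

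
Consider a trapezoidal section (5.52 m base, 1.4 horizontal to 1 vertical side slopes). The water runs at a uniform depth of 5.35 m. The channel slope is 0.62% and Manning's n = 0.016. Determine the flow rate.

Q = 698 m³/s

With bottom width b = 5.52 m and side slope z = 1.4: A = (b + zy)y = (5.52 + 1.4×5.35)×5.35 = 69.6 m²; P = b + 2y√(1+z²) = 5.52 + 2×5.35×1.72 = 23.93 m.
Hydraulic radius R = A/P = 69.6/23.93 = 2.909 m.
Manning's equation: Q = (1/n) A R^(2/3) S^(1/2) = (1/0.016) × 69.6 × 2.909^(2/3) × 0.0062^(1/2) = 698 m³/s.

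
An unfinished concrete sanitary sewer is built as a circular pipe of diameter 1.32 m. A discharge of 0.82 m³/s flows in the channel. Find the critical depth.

y_c = 0.475 m

At critical depth, Q² T / (g A³) = 1, i.e. A³/T = Q²/g = 0.82²/9.81 = 0.06854.
At y = 0.389 m: A³/T = 0.03175 — too small.
At y = 0.575 m: A³/T = 0.1432 — too large.
At y = 0.475 m: A³/T = 0.06874 — matches.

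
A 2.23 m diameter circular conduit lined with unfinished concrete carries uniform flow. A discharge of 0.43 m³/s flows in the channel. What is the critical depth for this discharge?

y_c = 0.295 m

At critical depth, Q² T / (g A³) = 1, i.e. A³/T = Q²/g = 0.43²/9.81 = 0.01885.
Trying y = 0.216 m: A³/T = 0.005532 — short.
Trying y = 0.373 m: A³/T = 0.0478 — over.
Trying y = 0.295 m: A³/T = 0.01897 — close enough.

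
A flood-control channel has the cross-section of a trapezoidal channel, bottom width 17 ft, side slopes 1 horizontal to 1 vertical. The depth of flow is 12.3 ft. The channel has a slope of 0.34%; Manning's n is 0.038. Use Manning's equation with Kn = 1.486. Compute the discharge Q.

Q = 3000 ft³/s

With bottom width b = 17 ft and side slope z = 1: A = (b + zy)y = (17 + 1×12.3)×12.3 = 360.4 ft²; P = b + 2y√(1+z²) = 17 + 2×12.3×1.414 = 51.79 ft.
Hydraulic radius R = A/P = 360.4/51.79 = 6.959 ft.
Manning's equation: Q = (1.486/n) A R^(2/3) S^(1/2) = (1.486/0.038) × 360.4 × 6.959^(2/3) × 0.0034^(1/2) = 3000 ft³/s.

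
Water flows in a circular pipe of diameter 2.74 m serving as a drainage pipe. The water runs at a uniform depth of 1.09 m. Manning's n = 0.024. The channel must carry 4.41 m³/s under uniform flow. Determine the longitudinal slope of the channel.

S = 0.00479

For a circular section of diameter D = 2.74 m at depth y = 1.09 m, the central angle is θ = 2 arccos(1 − 2y/D) = 2.73 rad. Then A = (D²/8)(θ − sin θ) = 2.186 m² and P = Dθ/2 = 3.74 m.
Hydraulic radius R = A/P = 2.186/3.74 = 0.5846 m.
From Manning's equation, S = [nQ / (1 A R^(2/3))]² = [0.024 × 4.41 / (1 × 2.186 × 0.5846^(2/3))]² = 0.00479.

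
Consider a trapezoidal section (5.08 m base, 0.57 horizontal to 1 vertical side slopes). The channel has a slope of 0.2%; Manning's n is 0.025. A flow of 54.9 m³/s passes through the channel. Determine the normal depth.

y_n = 3.1 m

Manning's equation rearranged: A R^(2/3) = nQ / (1·√S) = 0.025 × 54.9 / (√0.002) = 30.69.
At y = 2.26 m: A R^(2/3) = 18.01 — low.
At y = 3.53 m: A R^(2/3) = 38.35 — high.
At y = 3.1 m: A R^(2/3) = 30.68 — ≈ 30.69.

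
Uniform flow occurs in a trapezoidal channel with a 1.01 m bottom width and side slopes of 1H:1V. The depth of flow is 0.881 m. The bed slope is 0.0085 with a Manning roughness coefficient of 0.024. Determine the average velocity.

With bottom width b = 1.01 m and side slope z = 1: A = (b + zy)y = (1.01 + 1×0.881)×0.881 = 1.666 m²; P = b + 2y√(1+z²) = 1.01 + 2×0.881×1.414 = 3.502 m.
Hydraulic radius R = A/P = 1.666/3.502 = 0.4757 m.
From Manning's equation, V = (1/n) R^(2/3) S^(1/2) = (1/0.024) × 0.4757^(2/3) × 0.0085^(1/2) = 2.34 m/s.

V = 2.34 m/s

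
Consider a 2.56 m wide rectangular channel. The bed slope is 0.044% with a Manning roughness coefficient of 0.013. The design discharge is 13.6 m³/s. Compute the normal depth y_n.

y_n = 3.45 m

Manning's equation rearranged: A R^(2/3) = nQ / (1·√S) = 0.013 × 13.6 / (√0.00044) = 8.429.
Trying y = 3.02 m: A R^(2/3) = 7.201 — too small.
Trying y = 3.45 m: A R^(2/3) = 8.437 — ≈ 8.429.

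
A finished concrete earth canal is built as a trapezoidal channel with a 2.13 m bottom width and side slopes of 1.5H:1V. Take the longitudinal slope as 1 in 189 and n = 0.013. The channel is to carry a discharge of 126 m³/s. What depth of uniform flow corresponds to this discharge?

Manning's equation rearranged: A R^(2/3) = nQ / (1·√S) = 0.013 × 126 / (√0.005291) = 22.52.
Try y = 2.17 m: A R^(2/3) = 13 — too small.
Try y = 2.79 m: A R^(2/3) = 22.52 — close enough.

y_n = 2.79 m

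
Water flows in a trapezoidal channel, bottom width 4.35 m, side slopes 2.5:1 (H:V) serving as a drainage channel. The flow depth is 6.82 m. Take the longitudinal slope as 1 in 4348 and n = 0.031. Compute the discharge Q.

Q = 166 m³/s

With bottom width b = 4.35 m and side slope z = 2.5: A = (b + zy)y = (4.35 + 2.5×6.82)×6.82 = 145.9 m²; P = b + 2y√(1+z²) = 4.35 + 2×6.82×2.693 = 41.08 m.
Hydraulic radius R = A/P = 145.9/41.08 = 3.553 m.
Manning's equation: Q = (1/n) A R^(2/3) S^(1/2) = (1/0.031) × 145.9 × 3.553^(2/3) × 0.00023^(1/2) = 166 m³/s.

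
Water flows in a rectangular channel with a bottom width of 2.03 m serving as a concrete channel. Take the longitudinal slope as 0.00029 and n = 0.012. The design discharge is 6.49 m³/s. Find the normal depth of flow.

Manning's equation rearranged: A R^(2/3) = nQ / (1·√S) = 0.012 × 6.49 / (√0.00029) = 4.573.
At y = 2.08 m: A R^(2/3) = 3.272 — low.
At y = 3.09 m: A R^(2/3) = 5.242 — high.
At y = 2.75 m: A R^(2/3) = 4.573 — ≈ 4.573.

y_n = 2.75 m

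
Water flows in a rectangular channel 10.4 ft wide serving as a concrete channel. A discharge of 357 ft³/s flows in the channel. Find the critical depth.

For a rectangular channel, critical depth y_c = (q²/g)^(1/3) where q = Q/b = 357/10.4 = 34.33 ft²/s.
So y_c = (34.33²/32.2)^(1/3) = 3.32 ft.

y_c = 3.32 ft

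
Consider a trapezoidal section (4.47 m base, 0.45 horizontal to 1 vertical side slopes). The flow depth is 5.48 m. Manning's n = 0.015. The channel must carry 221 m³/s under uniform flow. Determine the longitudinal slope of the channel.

With bottom width b = 4.47 m and side slope z = 0.45: A = (b + zy)y = (4.47 + 0.45×5.48)×5.48 = 38.01 m²; P = b + 2y√(1+z²) = 4.47 + 2×5.48×1.097 = 16.49 m.
Hydraulic radius R = A/P = 38.01/16.49 = 2.305 m.
From Manning's equation, S = [nQ / (1 A R^(2/3))]² = [0.015 × 221 / (1 × 38.01 × 2.305^(2/3))]² = 0.0025.

S = 0.0025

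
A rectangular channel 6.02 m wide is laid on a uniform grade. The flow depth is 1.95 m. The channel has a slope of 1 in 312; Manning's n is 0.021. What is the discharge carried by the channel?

Q = 35.4 m³/s

Flow area A = b·y = 6.02 × 1.95 = 11.74 m². Wetted perimeter P = b + 2y = 6.02 + 2×1.95 = 9.92 m.
Hydraulic radius R = A/P = 11.74/9.92 = 1.183 m.
Manning's equation: Q = (1/n) A R^(2/3) S^(1/2) = (1/0.021) × 11.74 × 1.183^(2/3) × 0.003205^(1/2) = 35.4 m³/s.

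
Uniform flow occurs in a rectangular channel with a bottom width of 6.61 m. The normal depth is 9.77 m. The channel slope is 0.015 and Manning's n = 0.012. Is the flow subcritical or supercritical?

supercritical

Flow area A = b·y = 6.61 × 9.77 = 64.58 m². Wetted perimeter P = b + 2y = 6.61 + 2×9.77 = 26.15 m.
Hydraulic radius R = A/P = 64.58/26.15 = 2.47 m.
V = (1/n) R^(2/3) √S = (1/0.012) × 2.47^(2/3) × √0.015 = 18.65 m/s. Hydraulic depth D_h = A/T = 64.58/6.61 = 9.77 m.
Froude number Fr = V/√(g·D_h) = 18.65/√(9.81×9.77) = 1.9, which is greater than 1, so the flow is supercritical.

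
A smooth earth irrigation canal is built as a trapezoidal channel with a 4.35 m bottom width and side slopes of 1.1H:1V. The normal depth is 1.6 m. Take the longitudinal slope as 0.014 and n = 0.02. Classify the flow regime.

With bottom width b = 4.35 m and side slope z = 1.1: A = (b + zy)y = (4.35 + 1.1×1.6)×1.6 = 9.776 m²; P = b + 2y√(1+z²) = 4.35 + 2×1.6×1.487 = 9.107 m.
Hydraulic radius R = A/P = 9.776/9.107 = 1.073 m.
V = (1/n) R^(2/3) √S = (1/0.02) × 1.073^(2/3) × √0.014 = 6.202 m/s. Hydraulic depth D_h = A/T = 9.776/7.87 = 1.242 m.
Froude number Fr = V/√(g·D_h) = 6.202/√(9.81×1.242) = 1.78, which is greater than 1, so the flow is supercritical.

supercritical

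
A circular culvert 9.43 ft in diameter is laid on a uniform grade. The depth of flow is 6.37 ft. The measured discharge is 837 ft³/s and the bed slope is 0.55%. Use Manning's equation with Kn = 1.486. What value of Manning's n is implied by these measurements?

For a circular section of diameter D = 9.43 ft at depth y = 6.37 ft, the central angle is θ = 2 arccos(1 − 2y/D) = 3.859 rad. Then A = (D²/8)(θ − sin θ) = 50.2 ft² and P = Dθ/2 = 18.19 ft.
Hydraulic radius R = A/P = 50.2/18.19 = 2.759 ft.
Rearranging Manning's equation: n = (1.486/Q) A R^(2/3) S^(1/2) = (1.486/837) × 50.2 × 2.759^(2/3) × √0.0055 = 0.013.

n = 0.013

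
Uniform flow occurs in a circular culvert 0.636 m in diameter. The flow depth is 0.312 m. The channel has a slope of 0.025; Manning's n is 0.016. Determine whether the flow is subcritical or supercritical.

For a circular section of diameter D = 0.636 m at depth y = 0.312 m, the central angle is θ = 2 arccos(1 − 2y/D) = 3.104 rad. Then A = (D²/8)(θ − sin θ) = 0.155 m² and P = Dθ/2 = 0.987 m.
Hydraulic radius R = A/P = 0.155/0.987 = 0.1571 m.
V = (1/n) R^(2/3) √S = (1/0.016) × 0.1571^(2/3) × √0.025 = 2.877 m/s. Hydraulic depth D_h = A/T = 0.155/0.6359 = 0.2438 m.
Froude number Fr = V/√(g·D_h) = 2.877/√(9.81×0.2438) = 1.86, which is greater than 1, so the flow is supercritical.

supercritical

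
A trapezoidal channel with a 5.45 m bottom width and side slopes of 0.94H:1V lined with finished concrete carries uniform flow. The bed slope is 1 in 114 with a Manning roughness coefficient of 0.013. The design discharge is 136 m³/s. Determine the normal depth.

y_n = 2.07 m

Manning's equation rearranged: A R^(2/3) = nQ / (1·√S) = 0.013 × 136 / (√0.008772) = 18.88.
Try y = 2.63 m: A R^(2/3) = 29.03 — high.
Try y = 2.07 m: A R^(2/3) = 18.93 — ≈ 18.88.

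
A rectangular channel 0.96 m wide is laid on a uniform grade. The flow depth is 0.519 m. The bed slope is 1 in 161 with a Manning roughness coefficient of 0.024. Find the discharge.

Q = 0.648 m³/s

Flow area A = b·y = 0.96 × 0.519 = 0.4982 m². Wetted perimeter P = b + 2y = 0.96 + 2×0.519 = 1.998 m.
Hydraulic radius R = A/P = 0.4982/1.998 = 0.2494 m.
Manning's equation: Q = (1/n) A R^(2/3) S^(1/2) = (1/0.024) × 0.4982 × 0.2494^(2/3) × 0.006211^(1/2) = 0.648 m³/s.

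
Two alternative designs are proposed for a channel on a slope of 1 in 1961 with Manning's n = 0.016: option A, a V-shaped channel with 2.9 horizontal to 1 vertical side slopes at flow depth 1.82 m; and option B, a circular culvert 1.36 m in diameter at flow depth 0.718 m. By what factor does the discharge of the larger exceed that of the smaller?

22.4

Channel A: For a triangular section with side slope z = 2.9: A = zy² = 2.9×1.82² = 9.606 m²; P = 2y√(1+z²) = 2×1.82×3.068 = 11.17 m. Hydraulic radius R = A/P = 9.606/11.17 = 0.8603 m. Q_A = (1/0.016)·9.606·0.8603^(2/3)·√0.0005099 = 12.26 m³/s.
Channel B: For a circular section of diameter D = 1.36 m at depth y = 0.718 m, the central angle is θ = 2 arccos(1 − 2y/D) = 3.253 rad. Then A = (D²/8)(θ − sin θ) = 0.778 m² and P = Dθ/2 = 2.212 m. Hydraulic radius R = A/P = 0.778/2.212 = 0.3517 m. Q_B = (1/0.016)·0.778·0.3517^(2/3)·√0.0005099 = 0.5471 m³/s.
The larger discharge is 12.26 m³/s and the smaller is 0.5471 m³/s; the ratio is 22.4.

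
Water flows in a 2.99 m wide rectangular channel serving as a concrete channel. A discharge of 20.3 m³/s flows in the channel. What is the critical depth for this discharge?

y_c = 1.67 m

For a rectangular channel, critical depth y_c = (q²/g)^(1/3) where q = Q/b = 20.3/2.99 = 6.789 m²/s.
So y_c = (6.789²/9.81)^(1/3) = 1.67 m.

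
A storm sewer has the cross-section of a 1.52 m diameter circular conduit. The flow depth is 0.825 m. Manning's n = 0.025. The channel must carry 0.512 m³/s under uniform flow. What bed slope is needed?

For a circular section of diameter D = 1.52 m at depth y = 0.825 m, the central angle is θ = 2 arccos(1 − 2y/D) = 3.313 rad. Then A = (D²/8)(θ − sin θ) = 1.006 m² and P = Dθ/2 = 2.518 m.
Hydraulic radius R = A/P = 1.006/2.518 = 0.3995 m.
From Manning's equation, S = [nQ / (1 A R^(2/3))]² = [0.025 × 0.512 / (1 × 1.006 × 0.3995^(2/3))]² = 0.00055.

S = 0.00055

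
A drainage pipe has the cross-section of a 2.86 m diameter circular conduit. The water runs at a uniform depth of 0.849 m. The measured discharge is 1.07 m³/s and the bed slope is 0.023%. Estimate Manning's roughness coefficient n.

n = 0.014

For a circular section of diameter D = 2.86 m at depth y = 0.849 m, the central angle is θ = 2 arccos(1 − 2y/D) = 2.305 rad. Then A = (D²/8)(θ − sin θ) = 1.597 m² and P = Dθ/2 = 3.296 m.
Hydraulic radius R = A/P = 1.597/3.296 = 0.4847 m.
Rearranging Manning's equation: n = (1/Q) A R^(2/3) S^(1/2) = (1/1.07) × 1.597 × 0.4847^(2/3) × √0.00023 = 0.014.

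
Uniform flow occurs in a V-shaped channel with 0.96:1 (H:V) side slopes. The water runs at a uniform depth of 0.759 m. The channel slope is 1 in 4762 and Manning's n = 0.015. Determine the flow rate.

For a triangular section with side slope z = 0.96: A = zy² = 0.96×0.759² = 0.553 m²; P = 2y√(1+z²) = 2×0.759×1.386 = 2.104 m.
Hydraulic radius R = A/P = 0.553/2.104 = 0.2628 m.
Manning's equation: Q = (1/n) A R^(2/3) S^(1/2) = (1/0.015) × 0.553 × 0.2628^(2/3) × 0.00021^(1/2) = 0.219 m³/s.

Q = 0.219 m³/s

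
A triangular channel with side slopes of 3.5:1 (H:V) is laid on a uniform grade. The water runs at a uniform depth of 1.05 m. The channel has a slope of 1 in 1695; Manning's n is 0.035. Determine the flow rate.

Q = 1.7 m³/s

For a triangular section with side slope z = 3.5: A = zy² = 3.5×1.05² = 3.859 m²; P = 2y√(1+z²) = 2×1.05×3.64 = 7.644 m.
Hydraulic radius R = A/P = 3.859/7.644 = 0.5048 m.
Manning's equation: Q = (1/n) A R^(2/3) S^(1/2) = (1/0.035) × 3.859 × 0.5048^(2/3) × 0.00059^(1/2) = 1.7 m³/s.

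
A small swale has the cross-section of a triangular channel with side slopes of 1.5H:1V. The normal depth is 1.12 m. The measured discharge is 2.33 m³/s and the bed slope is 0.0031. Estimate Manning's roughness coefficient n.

For a triangular section with side slope z = 1.5: A = zy² = 1.5×1.12² = 1.882 m²; P = 2y√(1+z²) = 2×1.12×1.803 = 4.038 m.
Hydraulic radius R = A/P = 1.882/4.038 = 0.4659 m.
Rearranging Manning's equation: n = (1/Q) A R^(2/3) S^(1/2) = (1/2.33) × 1.882 × 0.4659^(2/3) × √0.0031 = 0.027.

n = 0.027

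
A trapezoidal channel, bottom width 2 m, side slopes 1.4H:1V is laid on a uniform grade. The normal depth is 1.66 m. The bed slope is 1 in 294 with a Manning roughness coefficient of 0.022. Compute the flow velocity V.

With bottom width b = 2 m and side slope z = 1.4: A = (b + zy)y = (2 + 1.4×1.66)×1.66 = 7.178 m²; P = b + 2y√(1+z²) = 2 + 2×1.66×1.72 = 7.712 m.
Hydraulic radius R = A/P = 7.178/7.712 = 0.9307 m.
From Manning's equation, V = (1/n) R^(2/3) S^(1/2) = (1/0.022) × 0.9307^(2/3) × 0.003401^(1/2) = 2.53 m/s.

V = 2.53 m/s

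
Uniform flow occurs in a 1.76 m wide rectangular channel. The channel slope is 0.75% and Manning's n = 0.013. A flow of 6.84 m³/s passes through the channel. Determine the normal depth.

y_n = 0.975 m

Manning's equation rearranged: A R^(2/3) = nQ / (1·√S) = 0.013 × 6.84 / (√0.0075) = 1.027.
Trying y = 1.09 m: A R^(2/3) = 1.187 — high.
Trying y = 0.747 m: A R^(2/3) = 0.7185 — low.
Trying y = 0.975 m: A R^(2/3) = 1.026 — matches.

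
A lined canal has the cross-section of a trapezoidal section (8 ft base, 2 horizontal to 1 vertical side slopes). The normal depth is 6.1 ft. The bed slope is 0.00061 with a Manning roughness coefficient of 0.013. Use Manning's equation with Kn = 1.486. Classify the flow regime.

subcritical

With bottom width b = 8 ft and side slope z = 2: A = (b + zy)y = (8 + 2×6.1)×6.1 = 123.2 ft²; P = b + 2y√(1+z²) = 8 + 2×6.1×2.236 = 35.28 ft.
Hydraulic radius R = A/P = 123.2/35.28 = 3.493 ft.
V = (1.486/n) R^(2/3) √S = (1.486/0.013) × 3.493^(2/3) × √0.00061 = 6.499 ft/s. Hydraulic depth D_h = A/T = 123.2/32.4 = 3.803 ft.
Froude number Fr = V/√(g·D_h) = 6.499/√(32.2×3.803) = 0.587, which is less than 1, so the flow is subcritical.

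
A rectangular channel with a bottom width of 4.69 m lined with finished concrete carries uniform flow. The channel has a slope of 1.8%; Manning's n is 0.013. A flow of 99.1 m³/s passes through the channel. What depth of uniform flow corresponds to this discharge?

Manning's equation rearranged: A R^(2/3) = nQ / (1·√S) = 0.013 × 99.1 / (√0.018) = 9.602.
Try y = 2.22 m: A R^(2/3) = 11.36 — too large.
Try y = 1.39 m: A R^(2/3) = 5.953 — too small.
Try y = 1.96 m: A R^(2/3) = 9.602 — close enough.

y_n = 1.96 m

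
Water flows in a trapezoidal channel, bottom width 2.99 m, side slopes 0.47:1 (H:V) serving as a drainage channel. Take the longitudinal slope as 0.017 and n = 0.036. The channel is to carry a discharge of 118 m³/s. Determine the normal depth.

Manning's equation rearranged: A R^(2/3) = nQ / (1·√S) = 0.036 × 118 / (√0.017) = 32.58.
At y = 3.92 m: A R^(2/3) = 26.19 — short.
At y = 4.42 m: A R^(2/3) = 32.6 — ≈ 32.58.

y_n = 4.42 m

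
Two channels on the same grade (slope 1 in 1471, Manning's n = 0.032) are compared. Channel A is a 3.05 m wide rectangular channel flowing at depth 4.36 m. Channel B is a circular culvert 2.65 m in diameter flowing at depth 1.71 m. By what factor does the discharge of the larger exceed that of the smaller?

Channel A: Flow area A = b·y = 3.05 × 4.36 = 13.3 m². Wetted perimeter P = b + 2y = 3.05 + 2×4.36 = 11.77 m. Hydraulic radius R = A/P = 13.3/11.77 = 1.13 m. Q_A = (1/0.032)·13.3·1.13^(2/3)·√0.0006798 = 11.75 m³/s.
Channel B: For a circular section of diameter D = 2.65 m at depth y = 1.71 m, the central angle is θ = 2 arccos(1 − 2y/D) = 3.731 rad. Then A = (D²/8)(θ − sin θ) = 3.763 m² and P = Dθ/2 = 4.944 m. Hydraulic radius R = A/P = 3.763/4.944 = 0.7612 m. Q_B = (1/0.032)·3.763·0.7612^(2/3)·√0.0006798 = 2.556 m³/s.
The larger discharge is 11.75 m³/s and the smaller is 2.556 m³/s; the ratio is 4.6.

4.6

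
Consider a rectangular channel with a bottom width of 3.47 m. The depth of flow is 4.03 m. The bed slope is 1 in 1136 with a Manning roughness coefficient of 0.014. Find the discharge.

Q = 33.7 m³/s

Flow area A = b·y = 3.47 × 4.03 = 13.98 m². Wetted perimeter P = b + 2y = 3.47 + 2×4.03 = 11.53 m.
Hydraulic radius R = A/P = 13.98/11.53 = 1.213 m.
Manning's equation: Q = (1/n) A R^(2/3) S^(1/2) = (1/0.014) × 13.98 × 1.213^(2/3) × 0.0008803^(1/2) = 33.7 m³/s.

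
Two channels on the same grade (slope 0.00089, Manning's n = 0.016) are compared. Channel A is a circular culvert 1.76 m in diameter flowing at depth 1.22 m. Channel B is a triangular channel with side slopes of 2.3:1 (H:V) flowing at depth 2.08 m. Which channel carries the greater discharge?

Channel A: For a circular section of diameter D = 1.76 m at depth y = 1.22 m, the central angle is θ = 2 arccos(1 − 2y/D) = 3.935 rad. Then A = (D²/8)(θ − sin θ) = 1.8 m² and P = Dθ/2 = 3.463 m. Hydraulic radius R = A/P = 1.8/3.463 = 0.5197 m. Q_A = (1/0.016)·1.8·0.5197^(2/3)·√0.00089 = 2.169 m³/s.
Channel B: For a triangular section with side slope z = 2.3: A = zy² = 2.3×2.08² = 9.951 m²; P = 2y√(1+z²) = 2×2.08×2.508 = 10.43 m. Hydraulic radius R = A/P = 9.951/10.43 = 0.9538 m. Q_B = (1/0.016)·9.951·0.9538^(2/3)·√0.00089 = 17.98 m³/s.
Q_A = 2.169 m³/s vs Q_B = 17.98 m³/s, so channel B carries more.

channel B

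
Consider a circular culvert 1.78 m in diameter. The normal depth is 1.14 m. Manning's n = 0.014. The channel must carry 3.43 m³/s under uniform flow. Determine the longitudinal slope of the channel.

For a circular section of diameter D = 1.78 m at depth y = 1.14 m, the central angle is θ = 2 arccos(1 − 2y/D) = 3.711 rad. Then A = (D²/8)(θ − sin θ) = 1.683 m² and P = Dθ/2 = 3.303 m.
Hydraulic radius R = A/P = 1.683/3.303 = 0.5097 m.
From Manning's equation, S = [nQ / (1 A R^(2/3))]² = [0.014 × 3.43 / (1 × 1.683 × 0.5097^(2/3))]² = 0.002.

S = 0.002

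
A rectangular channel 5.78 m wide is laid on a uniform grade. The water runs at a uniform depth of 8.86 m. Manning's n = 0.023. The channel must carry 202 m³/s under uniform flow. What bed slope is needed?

S = 0.00291

Flow area A = b·y = 5.78 × 8.86 = 51.21 m². Wetted perimeter P = b + 2y = 5.78 + 2×8.86 = 23.5 m.
Hydraulic radius R = A/P = 51.21/23.5 = 2.179 m.
From Manning's equation, S = [nQ / (1 A R^(2/3))]² = [0.023 × 202 / (1 × 51.21 × 2.179^(2/3))]² = 0.00291.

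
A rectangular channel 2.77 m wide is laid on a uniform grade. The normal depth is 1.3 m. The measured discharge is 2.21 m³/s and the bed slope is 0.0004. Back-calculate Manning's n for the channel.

n = 0.025

Flow area A = b·y = 2.77 × 1.3 = 3.601 m². Wetted perimeter P = b + 2y = 2.77 + 2×1.3 = 5.37 m.
Hydraulic radius R = A/P = 3.601/5.37 = 0.6706 m.
Rearranging Manning's equation: n = (1/Q) A R^(2/3) S^(1/2) = (1/2.21) × 3.601 × 0.6706^(2/3) × √0.0004 = 0.025.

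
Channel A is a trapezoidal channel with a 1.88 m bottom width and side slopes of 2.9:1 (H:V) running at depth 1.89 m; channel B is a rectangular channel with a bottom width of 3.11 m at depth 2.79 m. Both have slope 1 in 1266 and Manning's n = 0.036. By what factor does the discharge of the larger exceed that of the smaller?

1.64

Channel A: With bottom width b = 1.88 m and side slope z = 2.9: A = (b + zy)y = (1.88 + 2.9×1.89)×1.89 = 13.91 m²; P = b + 2y√(1+z²) = 1.88 + 2×1.89×3.068 = 13.48 m. Hydraulic radius R = A/P = 13.91/13.48 = 1.032 m. Q_A = (1/0.036)·13.91·1.032^(2/3)·√0.0007899 = 11.09 m³/s.
Channel B: Flow area A = b·y = 3.11 × 2.79 = 8.677 m². Wetted perimeter P = b + 2y = 3.11 + 2×2.79 = 8.69 m. Hydraulic radius R = A/P = 8.677/8.69 = 0.9985 m. Q_B = (1/0.036)·8.677·0.9985^(2/3)·√0.0007899 = 6.767 m³/s.
The larger discharge is 11.09 m³/s and the smaller is 6.767 m³/s; the ratio is 1.64.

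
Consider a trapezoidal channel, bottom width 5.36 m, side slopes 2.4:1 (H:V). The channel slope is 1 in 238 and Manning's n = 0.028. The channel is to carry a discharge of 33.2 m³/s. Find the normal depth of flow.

Manning's equation rearranged: A R^(2/3) = nQ / (1·√S) = 0.028 × 33.2 / (√0.004202) = 14.34.
At y = 1.27 m: A R^(2/3) = 9.899 — too small.
At y = 1.77 m: A R^(2/3) = 18.86 — too large.
At y = 1.54 m: A R^(2/3) = 14.35 — matches.

y_n = 1.54 m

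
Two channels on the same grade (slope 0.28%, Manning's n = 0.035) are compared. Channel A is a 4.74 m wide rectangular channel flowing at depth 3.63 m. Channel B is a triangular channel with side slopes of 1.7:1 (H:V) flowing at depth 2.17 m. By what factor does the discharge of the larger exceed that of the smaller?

Channel A: Flow area A = b·y = 4.74 × 3.63 = 17.21 m². Wetted perimeter P = b + 2y = 4.74 + 2×3.63 = 12 m. Hydraulic radius R = A/P = 17.21/12 = 1.434 m. Q_A = (1/0.035)·17.21·1.434^(2/3)·√0.0028 = 33.08 m³/s.
Channel B: For a triangular section with side slope z = 1.7: A = zy² = 1.7×2.17² = 8.005 m²; P = 2y√(1+z²) = 2×2.17×1.972 = 8.56 m. Hydraulic radius R = A/P = 8.005/8.56 = 0.9352 m. Q_B = (1/0.035)·8.005·0.9352^(2/3)·√0.0028 = 11.57 m³/s.
The larger discharge is 33.08 m³/s and the smaller is 11.57 m³/s; the ratio is 2.86.

2.86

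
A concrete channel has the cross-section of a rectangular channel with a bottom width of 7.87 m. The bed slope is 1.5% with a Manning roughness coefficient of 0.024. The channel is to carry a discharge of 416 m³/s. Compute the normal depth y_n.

Manning's equation rearranged: A R^(2/3) = nQ / (1·√S) = 0.024 × 416 / (√0.015) = 81.52.
Trying y = 4.99 m: A R^(2/3) = 66.43 — short.
Trying y = 6.64 m: A R^(2/3) = 95.51 — over.
Trying y = 5.85 m: A R^(2/3) = 81.44 — matches.

y_n = 5.85 m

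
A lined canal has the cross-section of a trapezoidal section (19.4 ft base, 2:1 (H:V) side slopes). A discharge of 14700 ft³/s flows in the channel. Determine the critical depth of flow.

y_c = 16 ft

At critical depth, Q² T / (g A³) = 1, i.e. A³/T = Q²/g = 14700²/32.2 = 6711000.
At y = 13.2 ft: A³/T = 3060000 — too small.
At y = 19.3 ft: A³/T = 14520000 — too large.
At y = 16 ft: A³/T = 6669000 — close enough.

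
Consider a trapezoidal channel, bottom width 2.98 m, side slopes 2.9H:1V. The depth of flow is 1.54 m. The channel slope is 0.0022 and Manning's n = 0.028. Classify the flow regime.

With bottom width b = 2.98 m and side slope z = 2.9: A = (b + zy)y = (2.98 + 2.9×1.54)×1.54 = 11.47 m²; P = b + 2y√(1+z²) = 2.98 + 2×1.54×3.068 = 12.43 m.
Hydraulic radius R = A/P = 11.47/12.43 = 0.9227 m.
V = (1/n) R^(2/3) √S = (1/0.028) × 0.9227^(2/3) × √0.0022 = 1.588 m/s. Hydraulic depth D_h = A/T = 11.47/11.91 = 0.9626 m.
Froude number Fr = V/√(g·D_h) = 1.588/√(9.81×0.9626) = 0.517, which is less than 1, so the flow is subcritical.

subcritical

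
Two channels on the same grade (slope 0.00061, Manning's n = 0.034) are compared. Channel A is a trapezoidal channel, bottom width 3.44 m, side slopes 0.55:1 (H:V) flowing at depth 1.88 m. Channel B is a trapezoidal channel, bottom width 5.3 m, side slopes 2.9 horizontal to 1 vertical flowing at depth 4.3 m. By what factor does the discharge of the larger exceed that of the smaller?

Channel A: With bottom width b = 3.44 m and side slope z = 0.55: A = (b + zy)y = (3.44 + 0.55×1.88)×1.88 = 8.411 m²; P = b + 2y√(1+z²) = 3.44 + 2×1.88×1.141 = 7.731 m. Hydraulic radius R = A/P = 8.411/7.731 = 1.088 m. Q_A = (1/0.034)·8.411·1.088^(2/3)·√0.00061 = 6.463 m³/s.
Channel B: With bottom width b = 5.3 m and side slope z = 2.9: A = (b + zy)y = (5.3 + 2.9×4.3)×4.3 = 76.41 m²; P = b + 2y√(1+z²) = 5.3 + 2×4.3×3.068 = 31.68 m. Hydraulic radius R = A/P = 76.41/31.68 = 2.412 m. Q_B = (1/0.034)·76.41·2.412^(2/3)·√0.00061 = 99.83 m³/s.
The larger discharge is 99.83 m³/s and the smaller is 6.463 m³/s; the ratio is 15.4.

15.4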